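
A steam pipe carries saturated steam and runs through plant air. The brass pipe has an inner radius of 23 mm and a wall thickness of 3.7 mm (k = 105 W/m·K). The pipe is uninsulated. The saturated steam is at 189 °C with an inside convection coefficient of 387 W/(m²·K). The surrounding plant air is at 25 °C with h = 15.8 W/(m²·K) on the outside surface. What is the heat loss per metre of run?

Treating each annulus and film as a series resistance:
R_inner film = 1/(h_i·2πr₁L) = 1/(387×2π×0.023×1) = 0.01788 K/W
R_brass pipe wall = ln(26.7/23)/(2π×105×1) = 2.261×10^-4 K/W
R_outer film = 1/(h_o·2πr_oL) = 1/(15.8×2π×0.0267×1) = 0.3773 K/W
R_total = 0.3954 K/W
Q = ΔT/R_total = 164/0.3954

q′ ≈ 415 W/m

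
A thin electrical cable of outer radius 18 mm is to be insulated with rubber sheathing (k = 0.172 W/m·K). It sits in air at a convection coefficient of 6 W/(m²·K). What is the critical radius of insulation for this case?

r_cr ≈ 28.7 mm

For a cylinder r_cr = k/h = 0.172/6
r_cr = 28.7 mm; since the bare radius (18 mm) is below r_cr, adding a thin layer of insulation will *increase* heat loss.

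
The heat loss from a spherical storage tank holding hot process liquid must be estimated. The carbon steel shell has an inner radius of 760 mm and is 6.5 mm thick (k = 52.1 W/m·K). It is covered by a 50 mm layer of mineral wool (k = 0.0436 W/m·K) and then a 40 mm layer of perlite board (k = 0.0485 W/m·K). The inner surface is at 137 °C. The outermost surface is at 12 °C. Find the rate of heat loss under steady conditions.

Spherical conduction: R = (1/r_in − 1/r_out)/(4πk) per layer; series-sum.
R_carbon steel shell = (1/0.76 − 1/0.7665)/(4π×52.1) = 1.704×10^-5 K/W
R_mineral wool = (1/0.7665 − 1/0.8165)/(4π×0.0436) = 0.1458 K/W
R_perlite board = (1/0.8165 − 1/0.8565)/(4π×0.0485) = 0.09385 K/W
R_total = 0.2397 K/W
Q = ΔT/R_total = 125/0.2397

Q ≈ 522 W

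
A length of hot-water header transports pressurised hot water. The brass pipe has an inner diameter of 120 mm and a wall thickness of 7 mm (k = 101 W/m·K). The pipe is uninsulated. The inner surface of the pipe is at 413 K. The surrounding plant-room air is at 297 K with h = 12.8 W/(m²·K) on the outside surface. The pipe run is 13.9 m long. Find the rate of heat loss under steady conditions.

Q ≈ 8680 W

Radial resistances (cylindrical: R_cond = ln(r_o/r_i)/(2πkL), R_conv = 1/(h·2πrL)):
R_brass pipe wall = ln(67/60)/(2π×101×13.9) = 1.251×10^-5 K/W
R_outer film = 1/(h_o·2πr_oL) = 1/(12.8×2π×0.067×13.9) = 0.01335 K/W
R_total = 0.01336 K/W
Q = ΔT/R_total = 116/0.01336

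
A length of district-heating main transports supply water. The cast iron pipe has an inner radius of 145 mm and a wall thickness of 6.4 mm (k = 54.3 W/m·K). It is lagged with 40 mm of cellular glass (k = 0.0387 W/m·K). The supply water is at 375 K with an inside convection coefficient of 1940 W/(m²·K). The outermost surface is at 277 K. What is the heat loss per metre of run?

Per-layer cylindrical resistances, series-summed:
R_inner film = 1/(h_i·2πr₁L) = 1/(1940×2π×0.145×1) = 5.658×10^-4 K/W
R_cast iron pipe wall = ln(151.4/145)/(2π×54.3×1) = 1.266×10^-4 K/W
R_cellular glass = ln(191.4/151.4)/(2π×0.0387×1) = 0.9641 K/W
R_total = 0.9648 K/W
Q = ΔT/R_total = 98/0.9648

q′ ≈ 102 W/m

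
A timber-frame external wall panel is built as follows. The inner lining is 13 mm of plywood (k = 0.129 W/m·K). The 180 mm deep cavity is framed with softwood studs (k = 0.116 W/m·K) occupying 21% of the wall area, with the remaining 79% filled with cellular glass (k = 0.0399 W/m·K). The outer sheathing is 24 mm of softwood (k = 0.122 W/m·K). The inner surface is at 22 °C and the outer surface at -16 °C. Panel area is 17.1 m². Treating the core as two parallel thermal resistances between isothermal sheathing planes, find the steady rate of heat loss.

Sheathing layers in series; stud and cavity paths in parallel between them.
R_inner = 0.013/(0.129×17.1) = 0.005893 K/W
R_stud  = 0.18/(0.116×0.21×17.1) = 0.4321 K/W
R_cav   = 0.18/(0.0399×0.79×17.1) = 0.3339 K/W
1/R_core = 1/R_stud + 1/R_cav → R_core = 0.1884 K/W
R_outer = 0.024/(0.122×17.1) = 0.0115 K/W
R_total = 0.2058 K/W
Q = ΔT/R_total = 38/0.2058

Q ≈ 185 W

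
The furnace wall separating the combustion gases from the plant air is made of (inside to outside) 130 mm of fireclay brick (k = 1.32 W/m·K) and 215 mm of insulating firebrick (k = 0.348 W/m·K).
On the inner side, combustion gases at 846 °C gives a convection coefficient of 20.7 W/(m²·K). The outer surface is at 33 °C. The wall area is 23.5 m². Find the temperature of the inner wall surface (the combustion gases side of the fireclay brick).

Series thermal resistances:
R_inner film = 1/(h_i·A) = 1/(20.7×23.5) = 0.002056 K/W
R_fireclay brick = L/(kA) = 0.13/(1.32×23.5) = 0.004191 K/W
R_insulating firebrick = L/(kA) = 0.215/(0.348×23.5) = 0.02629 K/W
R_total = 0.03254 K/W;  Q = ΔT/R_total = 813/0.03254 = 24990 W
T_interface = T_inner − Q·ΣR(inner→interface) = 846 − 25000×0.002056

T ≈ 795 °C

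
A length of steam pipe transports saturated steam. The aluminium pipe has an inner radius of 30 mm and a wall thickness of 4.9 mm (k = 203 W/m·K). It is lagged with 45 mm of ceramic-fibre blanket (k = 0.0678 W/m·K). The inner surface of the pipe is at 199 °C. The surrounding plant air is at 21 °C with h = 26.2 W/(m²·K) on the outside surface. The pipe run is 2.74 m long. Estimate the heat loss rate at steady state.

Q ≈ 241 W

Treating each annulus and film as a series resistance:
R_aluminium pipe wall = ln(34.9/30)/(2π×203×2.74) = 4.329×10^-5 K/W
R_ceramic-fibre blanket = ln(79.9/34.9)/(2π×0.0678×2.74) = 0.7096 K/W
R_outer film = 1/(h_o·2πr_oL) = 1/(26.2×2π×0.0799×2.74) = 0.02775 K/W
R_total = 0.7374 K/W
Q = ΔT/R_total = 178/0.7374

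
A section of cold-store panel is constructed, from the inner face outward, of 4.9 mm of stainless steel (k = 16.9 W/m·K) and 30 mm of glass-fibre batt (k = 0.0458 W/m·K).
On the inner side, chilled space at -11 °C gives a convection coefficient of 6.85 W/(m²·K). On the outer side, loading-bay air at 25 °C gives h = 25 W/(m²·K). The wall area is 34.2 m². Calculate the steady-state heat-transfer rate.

Treating each layer as a thermal resistance in series:
R_inner film = 1/(h_i·A) = 1/(6.85×34.2) = 0.004269 K/W
R_stainless steel = L/(kA) = 0.0049/(16.9×34.2) = 8.478×10^-6 K/W
R_glass-fibre batt = L/(kA) = 0.03/(0.0458×34.2) = 0.01915 K/W
R_outer film = 1/(h_o·A) = 1/(25×34.2) = 0.00117 K/W
R_total = 0.0246 K/W
Q = ΔT / R_total = 36 / 0.0246

Q ≈ 1460 W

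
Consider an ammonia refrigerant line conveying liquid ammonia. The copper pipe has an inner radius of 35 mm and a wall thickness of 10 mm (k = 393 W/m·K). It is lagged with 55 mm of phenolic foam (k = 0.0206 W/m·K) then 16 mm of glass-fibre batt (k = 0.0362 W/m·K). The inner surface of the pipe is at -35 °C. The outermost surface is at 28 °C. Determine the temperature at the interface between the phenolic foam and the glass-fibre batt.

Treating each annulus and film as a series resistance:
R_copper pipe wall = ln(45/35)/(2π×393×1) = 1.018×10^-4 K/W
R_phenolic foam = ln(100/45)/(2π×0.0206×1) = 6.169 K/W
R_glass-fibre batt = ln(116/100)/(2π×0.0362×1) = 0.6525 K/W
R_total = 6.822 K/W
Q = ΔT/R_total = 63/6.822
Q = 9.23 W/m
T_interface = T_inner + Q·ΣR(inner→interface) = -35 + 9.23×6.169

T ≈ 22 °C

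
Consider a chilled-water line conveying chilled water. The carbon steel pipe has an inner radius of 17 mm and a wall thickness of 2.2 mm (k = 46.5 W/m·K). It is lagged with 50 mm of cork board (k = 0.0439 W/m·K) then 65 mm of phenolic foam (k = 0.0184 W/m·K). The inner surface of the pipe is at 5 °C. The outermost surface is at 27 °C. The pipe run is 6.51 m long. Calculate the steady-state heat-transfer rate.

Q ≈ 13.8 W

Treating each annulus and film as a series resistance:
R_carbon steel pipe wall = ln(19.2/17)/(2π×46.5×6.51) = 6.398×10^-5 K/W
R_cork board = ln(69.2/19.2)/(2π×0.0439×6.51) = 0.714 K/W
R_phenolic foam = ln(134.2/69.2)/(2π×0.0184×6.51) = 0.88 K/W
R_total = 1.594 K/W
Q = ΔT/R_total = 22/1.594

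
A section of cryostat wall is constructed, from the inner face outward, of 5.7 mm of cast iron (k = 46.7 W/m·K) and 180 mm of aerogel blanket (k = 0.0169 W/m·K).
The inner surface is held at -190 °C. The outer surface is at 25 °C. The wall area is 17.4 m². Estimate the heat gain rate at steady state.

Q ≈ 351 W

Using the resistance-network approach (series):
R_cast iron = L/(kA) = 0.0057/(46.7×17.4) = 7.015×10^-6 K/W
R_aerogel blanket = L/(kA) = 0.18/(0.0169×17.4) = 0.6121 K/W
R_total = 0.6121 K/W
Q = ΔT / R_total = 215 / 0.6121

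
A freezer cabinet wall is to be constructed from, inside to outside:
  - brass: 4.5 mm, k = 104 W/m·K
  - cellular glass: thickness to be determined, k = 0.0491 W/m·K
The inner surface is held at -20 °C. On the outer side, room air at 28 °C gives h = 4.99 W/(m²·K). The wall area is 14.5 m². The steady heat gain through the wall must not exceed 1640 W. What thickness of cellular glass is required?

L ≈ 11 mm

Using the resistance-network approach (series):
R_brass = L/(kA) = 0.0045/(104×14.5) = 2.984×10^-6 K/W
R_outer film = 1/(h_o·A) = 1/(4.99×14.5) = 0.01382 K/W
Sum of the known resistances R_other = 0.01382 K/W
Required total resistance R_tot = ΔT/Q_allow = 48/1640 = 0.02927 K/W
R_cellular glass = R_tot − R_other = 0.01544 K/W
L = R·k·A = 0.01544×0.0491×14.5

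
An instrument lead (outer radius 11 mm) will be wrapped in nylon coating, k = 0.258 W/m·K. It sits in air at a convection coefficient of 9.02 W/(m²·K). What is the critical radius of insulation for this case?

r_cr ≈ 28.6 mm

For a cylinder r_cr = k/h = 0.258/9.02
r_cr = 28.6 mm; since the bare radius (11 mm) is below r_cr, adding a thin layer of insulation will *increase* heat loss.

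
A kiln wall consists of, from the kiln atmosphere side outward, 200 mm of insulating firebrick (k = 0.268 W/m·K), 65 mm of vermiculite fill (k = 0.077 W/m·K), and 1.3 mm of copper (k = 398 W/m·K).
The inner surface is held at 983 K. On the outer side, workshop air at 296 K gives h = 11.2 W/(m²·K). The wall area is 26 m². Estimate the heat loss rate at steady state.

Q ≈ 10600 W

Model the wall as resistances in series:
R_insulating firebrick = L/(kA) = 0.2/(0.268×26) = 0.0287 K/W
R_vermiculite fill = L/(kA) = 0.065/(0.077×26) = 0.03247 K/W
R_copper = L/(kA) = 0.0013/(398×26) = 1.256×10^-7 K/W
R_outer film = 1/(h_o·A) = 1/(11.2×26) = 0.003434 K/W
R_total = 0.0646 K/W
Q = ΔT / R_total = 687 / 0.0646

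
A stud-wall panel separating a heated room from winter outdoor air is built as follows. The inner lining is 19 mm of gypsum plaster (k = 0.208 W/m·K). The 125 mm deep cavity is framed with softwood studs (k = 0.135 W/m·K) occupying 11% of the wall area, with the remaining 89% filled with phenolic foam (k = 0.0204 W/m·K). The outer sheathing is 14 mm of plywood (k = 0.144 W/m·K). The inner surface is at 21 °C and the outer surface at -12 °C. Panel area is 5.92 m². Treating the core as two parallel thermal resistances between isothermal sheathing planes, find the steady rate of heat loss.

Q ≈ 49.1 W

Sheathing layers in series; stud and cavity paths in parallel between them.
R_inner = 0.019/(0.208×5.92) = 0.01543 K/W
R_stud  = 0.125/(0.135×0.11×5.92) = 1.422 K/W
R_cav   = 0.125/(0.0204×0.89×5.92) = 1.163 K/W
1/R_core = 1/R_stud + 1/R_cav → R_core = 0.6397 K/W
R_outer = 0.014/(0.144×5.92) = 0.01642 K/W
R_total = 0.6716 K/W
Q = ΔT/R_total = 33/0.6716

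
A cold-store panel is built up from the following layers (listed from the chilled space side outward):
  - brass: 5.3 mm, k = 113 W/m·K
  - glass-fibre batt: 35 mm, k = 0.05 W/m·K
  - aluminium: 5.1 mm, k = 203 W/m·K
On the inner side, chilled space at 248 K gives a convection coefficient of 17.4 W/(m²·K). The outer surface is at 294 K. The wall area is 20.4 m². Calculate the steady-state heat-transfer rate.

Thermal resistances in series:
R_inner film = 1/(h_i·A) = 1/(17.4×20.4) = 0.002817 K/W
R_brass = L/(kA) = 0.0053/(113×20.4) = 2.299×10^-6 K/W
R_glass-fibre batt = L/(kA) = 0.035/(0.05×20.4) = 0.03431 K/W
R_aluminium = L/(kA) = 0.0051/(203×20.4) = 1.232×10^-6 K/W
R_total = 0.03713 K/W
Q = ΔT / R_total = 46 / 0.03713

Q ≈ 1240 W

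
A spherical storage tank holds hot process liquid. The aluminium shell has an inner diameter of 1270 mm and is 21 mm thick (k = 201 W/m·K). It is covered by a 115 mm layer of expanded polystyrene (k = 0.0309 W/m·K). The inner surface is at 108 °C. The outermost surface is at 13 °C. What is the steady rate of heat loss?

Q ≈ 162 W

Radial (spherical) resistances in series:
R_aluminium shell = (1/0.635 − 1/0.656)/(4π×201) = 1.996×10^-5 K/W
R_expanded polystyrene = (1/0.656 − 1/0.771)/(4π×0.0309) = 0.5856 K/W
R_total = 0.5856 K/W
Q = ΔT/R_total = 95/0.5856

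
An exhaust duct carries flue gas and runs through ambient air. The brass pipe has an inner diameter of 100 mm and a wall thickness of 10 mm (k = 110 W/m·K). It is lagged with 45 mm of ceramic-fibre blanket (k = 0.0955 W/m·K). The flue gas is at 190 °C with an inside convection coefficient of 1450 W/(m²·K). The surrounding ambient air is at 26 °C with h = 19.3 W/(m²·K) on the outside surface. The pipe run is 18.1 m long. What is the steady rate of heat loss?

Q ≈ 2930 W

Treating each annulus and film as a series resistance:
R_inner film = 1/(h_i·2πr₁L) = 1/(1450×2π×0.05×18.1) = 1.213×10^-4 K/W
R_brass pipe wall = ln(60/50)/(2π×110×18.1) = 1.457×10^-5 K/W
R_ceramic-fibre blanket = ln(105/60)/(2π×0.0955×18.1) = 0.05153 K/W
R_outer film = 1/(h_o·2πr_oL) = 1/(19.3×2π×0.105×18.1) = 0.004339 K/W
R_total = 0.056 K/W
Q = ΔT/R_total = 164/0.056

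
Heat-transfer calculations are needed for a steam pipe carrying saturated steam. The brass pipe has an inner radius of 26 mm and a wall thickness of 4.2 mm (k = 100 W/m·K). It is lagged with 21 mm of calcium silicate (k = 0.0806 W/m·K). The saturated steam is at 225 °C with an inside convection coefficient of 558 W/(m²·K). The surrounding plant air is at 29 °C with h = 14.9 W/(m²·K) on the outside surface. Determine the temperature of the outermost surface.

Cylindrical conduction, so R = ln(r₂/r₁)/(2πkL) per layer, in series:
R_inner film = 1/(h_i·2πr₁L) = 1/(558×2π×0.026×1) = 0.01097 K/W
R_brass pipe wall = ln(30.2/26)/(2π×100×1) = 2.383×10^-4 K/W
R_calcium silicate = ln(51.2/30.2)/(2π×0.0806×1) = 1.042 K/W
R_outer film = 1/(h_o·2πr_oL) = 1/(14.9×2π×0.0512×1) = 0.2086 K/W
R_total = 1.262 K/W
Q = ΔT/R_total = 196/1.262
Q = 155 W/m
T_interface = T_inner − Q·ΣR(inner→interface) = 225 − 155×1.054

T ≈ 61.4 °C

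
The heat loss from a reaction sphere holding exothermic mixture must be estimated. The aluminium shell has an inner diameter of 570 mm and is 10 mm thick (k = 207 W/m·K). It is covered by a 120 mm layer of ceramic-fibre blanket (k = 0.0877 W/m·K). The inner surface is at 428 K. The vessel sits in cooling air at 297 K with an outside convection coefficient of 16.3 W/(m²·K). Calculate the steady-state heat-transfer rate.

Spherical conduction: R = (1/r_in − 1/r_out)/(4πk) per layer; series-sum.
R_aluminium shell = (1/0.285 − 1/0.295)/(4π×207) = 4.572×10^-5 K/W
R_ceramic-fibre blanket = (1/0.295 − 1/0.415)/(4π×0.0877) = 0.8894 K/W
R_outer film = 1/(h·4πr_o²) = 1/(16.3×4π×0.415²) = 0.02835 K/W
R_total = 0.9178 K/W
Q = ΔT/R_total = 131/0.9178

Q ≈ 143 W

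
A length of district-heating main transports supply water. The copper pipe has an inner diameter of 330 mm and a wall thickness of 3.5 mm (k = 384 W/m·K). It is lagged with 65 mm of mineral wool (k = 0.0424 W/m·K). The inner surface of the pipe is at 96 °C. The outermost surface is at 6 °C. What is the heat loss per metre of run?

q′ ≈ 73.5 W/m

Treating each annulus and film as a series resistance:
R_copper pipe wall = ln(168.5/165)/(2π×384×1) = 8.7×10^-6 K/W
R_mineral wool = ln(233.5/168.5)/(2π×0.0424×1) = 1.225 K/W
R_total = 1.225 K/W
Q = ΔT/R_total = 90/1.225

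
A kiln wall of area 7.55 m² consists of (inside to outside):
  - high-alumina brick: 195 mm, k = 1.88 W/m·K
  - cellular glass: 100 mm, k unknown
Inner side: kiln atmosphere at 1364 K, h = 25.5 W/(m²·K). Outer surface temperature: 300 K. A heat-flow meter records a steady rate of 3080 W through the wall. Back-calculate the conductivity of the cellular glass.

Series thermal resistances:
R_inner film = 1/(h_i·A) = 1/(25.5×7.55) = 0.005194 K/W
R_high-alumina brick = L/(kA) = 0.195/(1.88×7.55) = 0.01374 K/W
Sum of known resistances R_other = 0.01893 K/W
Total R = ΔT/Q = 1064/3080 = 0.3455 K/W
R_cellular glass = R_total − R_other = 0.3265 K/W
k = L/(R·A) = 0.1/(0.3265×7.55)

k ≈ 0.0406 W/(m·K)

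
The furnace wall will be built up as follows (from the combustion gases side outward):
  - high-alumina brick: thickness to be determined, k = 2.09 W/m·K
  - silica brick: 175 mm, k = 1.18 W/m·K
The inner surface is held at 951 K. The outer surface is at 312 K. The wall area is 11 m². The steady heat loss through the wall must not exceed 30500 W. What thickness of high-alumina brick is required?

L ≈ 172 mm

Thermal resistances in series:
R_silica brick = L/(kA) = 0.175/(1.18×11) = 0.01348 K/W
Sum of the known resistances R_other = 0.01348 K/W
Required total resistance R_tot = ΔT/Q_allow = 639/30500 = 0.02095 K/W
R_high-alumina brick = R_tot − R_other = 0.007469 K/W
L = R·k·A = 0.007469×2.09×11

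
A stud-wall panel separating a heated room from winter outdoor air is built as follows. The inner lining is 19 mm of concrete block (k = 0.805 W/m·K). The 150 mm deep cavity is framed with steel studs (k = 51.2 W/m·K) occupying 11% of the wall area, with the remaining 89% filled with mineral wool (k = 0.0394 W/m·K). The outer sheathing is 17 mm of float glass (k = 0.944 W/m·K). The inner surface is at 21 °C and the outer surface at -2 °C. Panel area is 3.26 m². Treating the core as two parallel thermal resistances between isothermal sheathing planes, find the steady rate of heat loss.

Q ≈ 1100 W

Sheathing layers in series; stud and cavity paths in parallel between them.
R_inner = 0.019/(0.805×3.26) = 0.00724 K/W
R_stud  = 0.15/(51.2×0.11×3.26) = 0.00817 K/W
R_cav   = 0.15/(0.0394×0.89×3.26) = 1.312 K/W
1/R_core = 1/R_stud + 1/R_cav → R_core = 0.008119 K/W
R_outer = 0.017/(0.944×3.26) = 0.005524 K/W
R_total = 0.02088 K/W
Q = ΔT/R_total = 23/0.02088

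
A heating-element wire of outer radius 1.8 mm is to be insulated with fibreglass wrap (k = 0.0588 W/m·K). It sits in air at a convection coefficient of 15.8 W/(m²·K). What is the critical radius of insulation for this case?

r_cr ≈ 3.72 mm

For a cylinder r_cr = k/h = 0.0588/15.8
r_cr = 3.72 mm; since the bare radius (1.8 mm) is below r_cr, adding a thin layer of insulation will *increase* heat loss.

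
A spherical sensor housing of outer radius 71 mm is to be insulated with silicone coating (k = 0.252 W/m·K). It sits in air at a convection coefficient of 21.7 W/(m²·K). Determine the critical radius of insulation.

r_cr ≈ 23.2 mm

For a sphere r_cr = 2k/h = 2×0.252/21.7
r_cr = 23.2 mm; since the bare radius (71 mm) is above r_cr, any added insulation will reduce heat loss.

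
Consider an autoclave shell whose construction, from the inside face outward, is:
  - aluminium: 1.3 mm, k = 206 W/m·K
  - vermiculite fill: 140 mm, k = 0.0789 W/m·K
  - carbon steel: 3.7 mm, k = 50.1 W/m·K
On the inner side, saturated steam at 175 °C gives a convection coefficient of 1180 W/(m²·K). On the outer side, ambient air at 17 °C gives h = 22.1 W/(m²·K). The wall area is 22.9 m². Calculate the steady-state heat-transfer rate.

Q ≈ 1990 W

Thermal resistances in series:
R_inner film = 1/(h_i·A) = 1/(1180×22.9) = 3.701×10^-5 K/W
R_aluminium = L/(kA) = 0.0013/(206×22.9) = 2.756×10^-7 K/W
R_vermiculite fill = L/(kA) = 0.14/(0.0789×22.9) = 0.07748 K/W
R_carbon steel = L/(kA) = 0.0037/(50.1×22.9) = 3.225×10^-6 K/W
R_outer film = 1/(h_o·A) = 1/(22.1×22.9) = 0.001976 K/W
R_total = 0.0795 K/W
Q = ΔT / R_total = 158 / 0.0795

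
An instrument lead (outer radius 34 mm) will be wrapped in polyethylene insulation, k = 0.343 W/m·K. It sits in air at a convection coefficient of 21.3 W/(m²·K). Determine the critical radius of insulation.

r_cr ≈ 16.1 mm

For a cylinder r_cr = k/h = 0.343/21.3
r_cr = 16.1 mm; since the bare radius (34 mm) is above r_cr, any added insulation will reduce heat loss.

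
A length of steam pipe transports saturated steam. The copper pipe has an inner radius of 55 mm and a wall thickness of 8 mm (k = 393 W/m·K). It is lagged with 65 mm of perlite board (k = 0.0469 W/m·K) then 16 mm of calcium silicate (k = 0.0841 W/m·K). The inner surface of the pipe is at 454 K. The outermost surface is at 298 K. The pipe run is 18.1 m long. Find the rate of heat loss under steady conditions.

Q ≈ 1070 W

Treating each annulus and film as a series resistance:
R_copper pipe wall = ln(63/55)/(2π×393×18.1) = 3.038×10^-6 K/W
R_perlite board = ln(128/63)/(2π×0.0469×18.1) = 0.1329 K/W
R_calcium silicate = ln(144/128)/(2π×0.0841×18.1) = 0.01231 K/W
R_total = 0.1452 K/W
Q = ΔT/R_total = 156/0.1452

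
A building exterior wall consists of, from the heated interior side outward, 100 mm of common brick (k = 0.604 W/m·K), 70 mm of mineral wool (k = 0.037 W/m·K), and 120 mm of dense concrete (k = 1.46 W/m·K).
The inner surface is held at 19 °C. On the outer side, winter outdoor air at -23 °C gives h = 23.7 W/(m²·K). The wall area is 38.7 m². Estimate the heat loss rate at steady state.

Treating each layer as a thermal resistance in series:
R_common brick = L/(kA) = 0.1/(0.604×38.7) = 0.004278 K/W
R_mineral wool = L/(kA) = 0.07/(0.037×38.7) = 0.04889 K/W
R_dense concrete = L/(kA) = 0.12/(1.46×38.7) = 0.002124 K/W
R_outer film = 1/(h_o·A) = 1/(23.7×38.7) = 0.00109 K/W
R_total = 0.05638 K/W
Q = ΔT / R_total = 42 / 0.05638

Q ≈ 745 W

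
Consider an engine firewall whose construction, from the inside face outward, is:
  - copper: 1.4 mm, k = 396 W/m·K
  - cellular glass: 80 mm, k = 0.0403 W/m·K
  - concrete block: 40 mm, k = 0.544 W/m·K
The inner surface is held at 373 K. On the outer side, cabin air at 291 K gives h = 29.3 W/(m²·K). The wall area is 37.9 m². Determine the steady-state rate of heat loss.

Treating each layer as a thermal resistance in series:
R_copper = L/(kA) = 0.0014/(396×37.9) = 9.328×10^-8 K/W
R_cellular glass = L/(kA) = 0.08/(0.0403×37.9) = 0.05238 K/W
R_concrete block = L/(kA) = 0.04/(0.544×37.9) = 0.00194 K/W
R_outer film = 1/(h_o·A) = 1/(29.3×37.9) = 9.005×10^-4 K/W
R_total = 0.05522 K/W
Q = ΔT / R_total = 82 / 0.05522

Q ≈ 1490 W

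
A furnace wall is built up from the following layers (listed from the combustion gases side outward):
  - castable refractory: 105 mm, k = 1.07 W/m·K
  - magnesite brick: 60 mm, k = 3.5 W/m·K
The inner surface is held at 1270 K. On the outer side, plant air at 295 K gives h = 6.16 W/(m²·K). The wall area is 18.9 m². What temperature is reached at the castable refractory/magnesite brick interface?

T ≈ 925 K

Treating each layer as a thermal resistance in series:
R_castable refractory = L/(kA) = 0.105/(1.07×18.9) = 0.005192 K/W
R_magnesite brick = L/(kA) = 0.06/(3.5×18.9) = 9.07×10^-4 K/W
R_outer film = 1/(h_o·A) = 1/(6.16×18.9) = 0.008589 K/W
R_total = 0.01469 K/W;  Q = ΔT/R_total = 975/0.01469 = 66380 W
T_interface = T_inner − Q·ΣR(inner→interface) = 1270 − 66400×0.005192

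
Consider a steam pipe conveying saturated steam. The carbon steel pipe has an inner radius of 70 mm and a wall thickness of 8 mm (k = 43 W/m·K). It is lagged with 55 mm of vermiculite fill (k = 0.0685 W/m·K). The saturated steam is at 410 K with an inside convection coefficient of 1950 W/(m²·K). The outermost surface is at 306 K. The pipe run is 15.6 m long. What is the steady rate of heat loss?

Per-layer cylindrical resistances, series-summed:
R_inner film = 1/(h_i·2πr₁L) = 1/(1950×2π×0.07×15.6) = 7.474×10^-5 K/W
R_carbon steel pipe wall = ln(78/70)/(2π×43×15.6) = 2.567×10^-5 K/W
R_vermiculite fill = ln(133/78)/(2π×0.0685×15.6) = 0.07948 K/W
R_total = 0.07958 K/W
Q = ΔT/R_total = 104/0.07958

Q ≈ 1310 W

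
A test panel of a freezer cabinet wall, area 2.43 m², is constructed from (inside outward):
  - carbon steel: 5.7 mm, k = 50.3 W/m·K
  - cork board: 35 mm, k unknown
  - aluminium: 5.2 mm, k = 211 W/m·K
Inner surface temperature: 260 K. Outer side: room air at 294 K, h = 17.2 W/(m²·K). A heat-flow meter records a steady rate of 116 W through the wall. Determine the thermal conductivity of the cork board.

k ≈ 0.0535 W/(m·K)

Thermal resistances in series:
R_carbon steel = L/(kA) = 0.0057/(50.3×2.43) = 4.663×10^-5 K/W
R_aluminium = L/(kA) = 0.0052/(211×2.43) = 1.014×10^-5 K/W
R_outer film = 1/(h_o·A) = 1/(17.2×2.43) = 0.02393 K/W
Sum of known resistances R_other = 0.02398 K/W
Total R = ΔT/Q = 34/116 = 0.2931 K/W
R_cork board = R_total − R_other = 0.2691 K/W
k = L/(R·A) = 0.035/(0.2691×2.43)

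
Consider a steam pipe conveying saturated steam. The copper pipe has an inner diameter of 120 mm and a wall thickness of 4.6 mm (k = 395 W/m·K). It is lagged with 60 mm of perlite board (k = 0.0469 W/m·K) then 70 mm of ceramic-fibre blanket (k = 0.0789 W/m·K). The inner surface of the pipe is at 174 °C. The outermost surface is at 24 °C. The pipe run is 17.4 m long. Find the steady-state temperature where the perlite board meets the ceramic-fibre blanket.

T ≈ 67.1 °C

Treating each annulus and film as a series resistance:
R_copper pipe wall = ln(64.6/60)/(2π×395×17.4) = 1.711×10^-6 K/W
R_perlite board = ln(124.6/64.6)/(2π×0.0469×17.4) = 0.1281 K/W
R_ceramic-fibre blanket = ln(194.6/124.6)/(2π×0.0789×17.4) = 0.05169 K/W
R_total = 0.1798 K/W
Q = ΔT/R_total = 150/0.1798
Q = 834 W
T_interface = T_inner − Q·ΣR(inner→interface) = 174 − 834×0.1281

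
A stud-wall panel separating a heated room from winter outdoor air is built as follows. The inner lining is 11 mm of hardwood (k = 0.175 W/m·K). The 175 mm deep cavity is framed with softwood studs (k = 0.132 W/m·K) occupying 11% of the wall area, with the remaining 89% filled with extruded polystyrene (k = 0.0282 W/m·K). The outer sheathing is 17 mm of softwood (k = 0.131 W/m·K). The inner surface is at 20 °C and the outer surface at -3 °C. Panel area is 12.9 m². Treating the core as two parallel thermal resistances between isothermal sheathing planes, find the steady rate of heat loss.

Q ≈ 64.4 W

Sheathing layers in series; stud and cavity paths in parallel between them.
R_inner = 0.011/(0.175×12.9) = 0.004873 K/W
R_stud  = 0.175/(0.132×0.11×12.9) = 0.9343 K/W
R_cav   = 0.175/(0.0282×0.89×12.9) = 0.5405 K/W
1/R_core = 1/R_stud + 1/R_cav → R_core = 0.3424 K/W
R_outer = 0.017/(0.131×12.9) = 0.01006 K/W
R_total = 0.3573 K/W
Q = ΔT/R_total = 23/0.3573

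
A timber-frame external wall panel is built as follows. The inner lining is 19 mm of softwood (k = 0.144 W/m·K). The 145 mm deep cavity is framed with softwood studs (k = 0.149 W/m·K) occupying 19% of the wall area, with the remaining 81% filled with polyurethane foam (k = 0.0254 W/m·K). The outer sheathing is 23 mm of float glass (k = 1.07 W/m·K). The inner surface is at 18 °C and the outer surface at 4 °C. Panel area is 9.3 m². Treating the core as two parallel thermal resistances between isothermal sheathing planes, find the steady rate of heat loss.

Q ≈ 41.7 W

Sheathing layers in series; stud and cavity paths in parallel between them.
R_inner = 0.019/(0.144×9.3) = 0.01419 K/W
R_stud  = 0.145/(0.149×0.19×9.3) = 0.5507 K/W
R_cav   = 0.145/(0.0254×0.81×9.3) = 0.7578 K/W
1/R_core = 1/R_stud + 1/R_cav → R_core = 0.3189 K/W
R_outer = 0.023/(1.07×9.3) = 0.002311 K/W
R_total = 0.3354 K/W
Q = ΔT/R_total = 14/0.3354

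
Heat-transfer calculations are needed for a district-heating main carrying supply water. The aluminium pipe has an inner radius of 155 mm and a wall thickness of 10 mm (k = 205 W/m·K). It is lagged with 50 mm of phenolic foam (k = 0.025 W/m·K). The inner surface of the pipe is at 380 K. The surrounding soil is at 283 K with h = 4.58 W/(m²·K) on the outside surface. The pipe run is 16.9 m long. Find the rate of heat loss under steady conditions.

Q ≈ 888 W

Cylindrical conduction, so R = ln(r₂/r₁)/(2πkL) per layer, in series:
R_aluminium pipe wall = ln(165/155)/(2π×205×16.9) = 2.872×10^-6 K/W
R_phenolic foam = ln(215/165)/(2π×0.025×16.9) = 0.09971 K/W
R_outer film = 1/(h_o·2πr_oL) = 1/(4.58×2π×0.215×16.9) = 0.009564 K/W
R_total = 0.1093 K/W
Q = ΔT/R_total = 97/0.1093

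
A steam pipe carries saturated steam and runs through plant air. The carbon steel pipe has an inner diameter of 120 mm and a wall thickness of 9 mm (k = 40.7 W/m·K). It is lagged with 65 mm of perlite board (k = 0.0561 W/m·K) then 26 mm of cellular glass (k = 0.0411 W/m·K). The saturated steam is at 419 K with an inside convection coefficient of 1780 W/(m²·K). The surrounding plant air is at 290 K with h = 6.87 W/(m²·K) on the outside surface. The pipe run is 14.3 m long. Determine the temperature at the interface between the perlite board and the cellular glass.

T ≈ 329 K

Treating each annulus and film as a series resistance:
R_inner film = 1/(h_i·2πr₁L) = 1/(1780×2π×0.06×14.3) = 1.042×10^-4 K/W
R_carbon steel pipe wall = ln(69/60)/(2π×40.7×14.3) = 3.822×10^-5 K/W
R_perlite board = ln(134/69)/(2π×0.0561×14.3) = 0.1317 K/W
R_cellular glass = ln(160/134)/(2π×0.0411×14.3) = 0.04802 K/W
R_outer film = 1/(h_o·2πr_oL) = 1/(6.87×2π×0.16×14.3) = 0.01013 K/W
R_total = 0.19 K/W
Q = ΔT/R_total = 129/0.19
Q = 679 W
T_interface = T_inner − Q·ΣR(inner→interface) = 419 − 679×0.1318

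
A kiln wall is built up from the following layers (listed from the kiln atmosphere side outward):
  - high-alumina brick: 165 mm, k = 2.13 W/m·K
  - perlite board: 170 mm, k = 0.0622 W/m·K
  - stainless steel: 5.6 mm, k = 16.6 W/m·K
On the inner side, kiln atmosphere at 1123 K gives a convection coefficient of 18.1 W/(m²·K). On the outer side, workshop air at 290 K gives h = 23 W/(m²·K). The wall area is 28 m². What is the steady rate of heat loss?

Treating each layer as a thermal resistance in series:
R_inner film = 1/(h_i·A) = 1/(18.1×28) = 0.001973 K/W
R_high-alumina brick = L/(kA) = 0.165/(2.13×28) = 0.002767 K/W
R_perlite board = L/(kA) = 0.17/(0.0622×28) = 0.09761 K/W
R_stainless steel = L/(kA) = 0.0056/(16.6×28) = 1.205×10^-5 K/W
R_outer film = 1/(h_o·A) = 1/(23×28) = 0.001553 K/W
R_total = 0.1039 K/W
Q = ΔT / R_total = 833 / 0.1039

Q ≈ 8020 W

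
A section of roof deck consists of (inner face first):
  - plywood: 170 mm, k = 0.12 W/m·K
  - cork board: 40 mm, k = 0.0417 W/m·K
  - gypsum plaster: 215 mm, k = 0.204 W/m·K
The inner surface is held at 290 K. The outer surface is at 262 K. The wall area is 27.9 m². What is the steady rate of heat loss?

Treating each layer as a thermal resistance in series:
R_plywood = L/(kA) = 0.17/(0.12×27.9) = 0.05078 K/W
R_cork board = L/(kA) = 0.04/(0.0417×27.9) = 0.03438 K/W
R_gypsum plaster = L/(kA) = 0.215/(0.204×27.9) = 0.03777 K/W
R_total = 0.1229 K/W
Q = ΔT / R_total = 28 / 0.1229

Q ≈ 228 W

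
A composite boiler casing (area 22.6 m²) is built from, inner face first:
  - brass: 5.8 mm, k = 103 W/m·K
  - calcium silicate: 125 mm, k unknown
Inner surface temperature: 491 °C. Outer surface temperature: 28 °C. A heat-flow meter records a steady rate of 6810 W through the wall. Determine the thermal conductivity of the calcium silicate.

Treating each layer as a thermal resistance in series:
R_brass = L/(kA) = 0.0058/(103×22.6) = 2.492×10^-6 K/W
Sum of known resistances R_other = 2.492×10^-6 K/W
Total R = ΔT/Q = 463/6810 = 0.06799 K/W
R_calcium silicate = R_total − R_other = 0.06799 K/W
k = L/(R·A) = 0.125/(0.06799×22.6)

k ≈ 0.0814 W/(m·K)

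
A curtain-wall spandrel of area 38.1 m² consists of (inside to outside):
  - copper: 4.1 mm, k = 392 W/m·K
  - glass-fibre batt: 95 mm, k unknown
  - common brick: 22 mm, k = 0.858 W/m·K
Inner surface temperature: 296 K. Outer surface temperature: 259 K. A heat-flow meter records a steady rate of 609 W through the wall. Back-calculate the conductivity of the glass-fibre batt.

k ≈ 0.0415 W/(m·K)

Thermal resistances in series:
R_copper = L/(kA) = 0.0041/(392×38.1) = 2.745×10^-7 K/W
R_common brick = L/(kA) = 0.022/(0.858×38.1) = 6.73×10^-4 K/W
Sum of known resistances R_other = 6.733×10^-4 K/W
Total R = ΔT/Q = 37/609 = 0.06076 K/W
R_glass-fibre batt = R_total − R_other = 0.06008 K/W
k = L/(R·A) = 0.095/(0.06008×38.1)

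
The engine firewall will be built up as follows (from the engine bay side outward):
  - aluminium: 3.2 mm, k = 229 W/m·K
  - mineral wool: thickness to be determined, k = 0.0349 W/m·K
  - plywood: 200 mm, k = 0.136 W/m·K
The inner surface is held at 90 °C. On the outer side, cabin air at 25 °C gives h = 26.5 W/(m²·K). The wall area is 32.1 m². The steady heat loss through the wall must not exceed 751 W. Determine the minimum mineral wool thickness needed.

L ≈ 44.3 mm

Using the resistance-network approach (series):
R_aluminium = L/(kA) = 0.0032/(229×32.1) = 4.353×10^-7 K/W
R_plywood = L/(kA) = 0.2/(0.136×32.1) = 0.04581 K/W
R_outer film = 1/(h_o·A) = 1/(26.5×32.1) = 0.001176 K/W
Sum of the known resistances R_other = 0.04699 K/W
Required total resistance R_tot = ΔT/Q_allow = 65/751 = 0.08655 K/W
R_mineral wool = R_tot − R_other = 0.03956 K/W
L = R·k·A = 0.03956×0.0349×32.1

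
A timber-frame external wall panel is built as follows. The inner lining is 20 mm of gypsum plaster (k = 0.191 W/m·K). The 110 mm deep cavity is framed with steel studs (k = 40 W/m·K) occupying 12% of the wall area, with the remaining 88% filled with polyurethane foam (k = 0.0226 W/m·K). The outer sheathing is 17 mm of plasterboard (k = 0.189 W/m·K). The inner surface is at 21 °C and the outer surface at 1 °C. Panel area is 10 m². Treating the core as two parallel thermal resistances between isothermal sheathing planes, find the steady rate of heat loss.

Sheathing layers in series; stud and cavity paths in parallel between them.
R_inner = 0.02/(0.191×10) = 0.01047 K/W
R_stud  = 0.11/(40×0.12×10) = 0.002292 K/W
R_cav   = 0.11/(0.0226×0.88×10) = 0.5531 K/W
1/R_core = 1/R_stud + 1/R_cav → R_core = 0.002282 K/W
R_outer = 0.017/(0.189×10) = 0.008995 K/W
R_total = 0.02175 K/W
Q = ΔT/R_total = 20/0.02175

Q ≈ 920 W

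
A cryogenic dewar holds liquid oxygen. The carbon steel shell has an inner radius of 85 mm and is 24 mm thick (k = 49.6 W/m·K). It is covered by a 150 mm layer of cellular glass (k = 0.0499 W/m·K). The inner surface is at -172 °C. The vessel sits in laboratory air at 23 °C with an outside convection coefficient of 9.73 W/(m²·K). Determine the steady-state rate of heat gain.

Q ≈ 22.7 W

Each spherical layer contributes R = (1/r_i − 1/r_o)/(4πk):
R_carbon steel shell = (1/0.085 − 1/0.109)/(4π×49.6) = 0.004156 K/W
R_cellular glass = (1/0.109 − 1/0.259)/(4π×0.0499) = 8.473 K/W
R_outer film = 1/(h·4πr_o²) = 1/(9.73×4π×0.259²) = 0.1219 K/W
R_total = 8.599 K/W
Q = ΔT/R_total = 195/8.599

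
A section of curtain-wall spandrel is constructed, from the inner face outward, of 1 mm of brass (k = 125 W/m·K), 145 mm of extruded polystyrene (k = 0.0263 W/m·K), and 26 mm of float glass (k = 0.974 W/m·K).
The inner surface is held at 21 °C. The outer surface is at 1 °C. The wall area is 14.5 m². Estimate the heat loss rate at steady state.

Q ≈ 52.3 W

Series thermal resistances:
R_brass = L/(kA) = 0.001/(125×14.5) = 5.517×10^-7 K/W
R_extruded polystyrene = L/(kA) = 0.145/(0.0263×14.5) = 0.3802 K/W
R_float glass = L/(kA) = 0.026/(0.974×14.5) = 0.001841 K/W
R_total = 0.3821 K/W
Q = ΔT / R_total = 20 / 0.3821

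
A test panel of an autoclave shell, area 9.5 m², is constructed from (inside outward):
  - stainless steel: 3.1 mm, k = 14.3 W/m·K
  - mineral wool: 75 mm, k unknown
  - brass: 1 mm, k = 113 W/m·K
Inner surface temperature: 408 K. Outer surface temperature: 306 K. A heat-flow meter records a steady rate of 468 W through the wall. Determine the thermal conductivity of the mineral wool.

k ≈ 0.0362 W/(m·K)

Using the resistance-network approach (series):
R_stainless steel = L/(kA) = 0.0031/(14.3×9.5) = 2.282×10^-5 K/W
R_brass = L/(kA) = 0.001/(113×9.5) = 9.315×10^-7 K/W
Sum of known resistances R_other = 2.375×10^-5 K/W
Total R = ΔT/Q = 102/468 = 0.2179 K/W
R_mineral wool = R_total − R_other = 0.2179 K/W
k = L/(R·A) = 0.075/(0.2179×9.5)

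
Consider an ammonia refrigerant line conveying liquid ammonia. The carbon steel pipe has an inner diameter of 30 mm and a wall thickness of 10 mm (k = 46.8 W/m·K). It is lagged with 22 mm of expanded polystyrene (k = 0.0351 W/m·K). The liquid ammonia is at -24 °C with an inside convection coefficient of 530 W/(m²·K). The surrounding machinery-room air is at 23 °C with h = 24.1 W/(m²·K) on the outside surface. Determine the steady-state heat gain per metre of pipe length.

Radial resistances (cylindrical: R_cond = ln(r_o/r_i)/(2πkL), R_conv = 1/(h·2πrL)):
R_inner film = 1/(h_i·2πr₁L) = 1/(530×2π×0.015×1) = 0.02002 K/W
R_carbon steel pipe wall = ln(25/15)/(2π×46.8×1) = 0.001737 K/W
R_expanded polystyrene = ln(47/25)/(2π×0.0351×1) = 2.862 K/W
R_outer film = 1/(h_o·2πr_oL) = 1/(24.1×2π×0.047×1) = 0.1405 K/W
R_total = 3.025 K/W
Q = ΔT/R_total = 47/3.025

q′ ≈ 15.5 W/m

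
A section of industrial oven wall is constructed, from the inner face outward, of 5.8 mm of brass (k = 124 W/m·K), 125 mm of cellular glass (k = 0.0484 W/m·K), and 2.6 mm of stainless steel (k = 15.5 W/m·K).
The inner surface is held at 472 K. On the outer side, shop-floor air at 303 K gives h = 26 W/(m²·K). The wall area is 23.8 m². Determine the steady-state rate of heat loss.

Q ≈ 1530 W

Model the wall as resistances in series:
R_brass = L/(kA) = 0.0058/(124×23.8) = 1.965×10^-6 K/W
R_cellular glass = L/(kA) = 0.125/(0.0484×23.8) = 0.1085 K/W
R_stainless steel = L/(kA) = 0.0026/(15.5×23.8) = 7.048×10^-6 K/W
R_outer film = 1/(h_o·A) = 1/(26×23.8) = 0.001616 K/W
R_total = 0.1101 K/W
Q = ΔT / R_total = 169 / 0.1101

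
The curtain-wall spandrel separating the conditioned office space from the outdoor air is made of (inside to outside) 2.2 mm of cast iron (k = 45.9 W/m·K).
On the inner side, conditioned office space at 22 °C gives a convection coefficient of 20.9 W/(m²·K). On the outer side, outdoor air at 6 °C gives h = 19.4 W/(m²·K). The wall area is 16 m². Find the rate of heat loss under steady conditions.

Q ≈ 2570 W

Thermal resistances in series:
R_inner film = 1/(h_i·A) = 1/(20.9×16) = 0.00299 K/W
R_cast iron = L/(kA) = 0.0022/(45.9×16) = 2.996×10^-6 K/W
R_outer film = 1/(h_o·A) = 1/(19.4×16) = 0.003222 K/W
R_total = 0.006215 K/W
Q = ΔT / R_total = 16 / 0.006215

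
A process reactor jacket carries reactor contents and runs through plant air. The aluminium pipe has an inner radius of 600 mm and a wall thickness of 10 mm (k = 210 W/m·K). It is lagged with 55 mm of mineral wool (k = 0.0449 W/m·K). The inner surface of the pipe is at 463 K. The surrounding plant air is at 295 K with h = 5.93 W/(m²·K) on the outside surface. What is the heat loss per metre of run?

Cylindrical conduction, so R = ln(r₂/r₁)/(2πkL) per layer, in series:
R_aluminium pipe wall = ln(610/600)/(2π×210×1) = 1.253×10^-5 K/W
R_mineral wool = ln(665/610)/(2π×0.0449×1) = 0.306 K/W
R_outer film = 1/(h_o·2πr_oL) = 1/(5.93×2π×0.665×1) = 0.04036 K/W
R_total = 0.3464 K/W
Q = ΔT/R_total = 168/0.3464

q′ ≈ 485 W/m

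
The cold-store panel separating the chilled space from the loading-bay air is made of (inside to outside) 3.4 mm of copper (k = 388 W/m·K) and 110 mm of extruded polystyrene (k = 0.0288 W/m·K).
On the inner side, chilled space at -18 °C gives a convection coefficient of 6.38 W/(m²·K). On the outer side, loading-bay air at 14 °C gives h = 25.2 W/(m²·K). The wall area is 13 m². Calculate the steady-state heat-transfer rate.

Thermal resistances in series:
R_inner film = 1/(h_i·A) = 1/(6.38×13) = 0.01206 K/W
R_copper = L/(kA) = 0.0034/(388×13) = 6.741×10^-7 K/W
R_extruded polystyrene = L/(kA) = 0.11/(0.0288×13) = 0.2938 K/W
R_outer film = 1/(h_o·A) = 1/(25.2×13) = 0.003053 K/W
R_total = 0.3089 K/W
Q = ΔT / R_total = 32 / 0.3089

Q ≈ 104 W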